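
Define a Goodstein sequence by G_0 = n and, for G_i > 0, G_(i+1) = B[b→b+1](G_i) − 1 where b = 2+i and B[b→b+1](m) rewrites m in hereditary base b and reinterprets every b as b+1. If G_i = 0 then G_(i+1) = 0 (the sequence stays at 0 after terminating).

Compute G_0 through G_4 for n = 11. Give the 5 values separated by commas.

11, 84, 1027, 15627, 279937

G_0 = 11. HB_2(11) = 2^(2 + 1) + 2 + 1. Bump = 85. G_1 = 84.
G_1 = 84. HB_3(84) = 3^(3 + 1) + 3. Bump = 1028. G_2 = 1027.
G_2 = 1027. HB_4(1027) = 4^(4 + 1) + 3. Bump = 15628. G_3 = 15627.
G_3 = 15627. HB_5(15627) = 5^(5 + 1) + 2. Bump = 279938. G_4 = 279937.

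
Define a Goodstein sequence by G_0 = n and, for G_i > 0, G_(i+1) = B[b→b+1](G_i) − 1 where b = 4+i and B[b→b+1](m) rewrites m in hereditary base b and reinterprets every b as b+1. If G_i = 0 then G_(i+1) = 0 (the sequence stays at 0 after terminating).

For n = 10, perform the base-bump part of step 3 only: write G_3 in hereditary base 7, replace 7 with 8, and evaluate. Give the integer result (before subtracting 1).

14

G_0 = 10. HB_4(10) = 2·4 + 2. Bump = 12. G_1 = 11.
G_1 = 11. HB_5(11) = 2·5 + 1. Bump = 13. G_2 = 12.
G_2 = 12. HB_6(12) = 2·6. Bump = 14. G_3 = 13.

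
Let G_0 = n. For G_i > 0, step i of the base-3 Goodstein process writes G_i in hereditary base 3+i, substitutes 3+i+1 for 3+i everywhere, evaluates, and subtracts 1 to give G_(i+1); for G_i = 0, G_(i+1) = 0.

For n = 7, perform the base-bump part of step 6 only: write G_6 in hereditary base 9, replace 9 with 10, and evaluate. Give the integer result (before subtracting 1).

10

[0] 7 ≡ 2·3 + 1 (base 3). Lift 4: 9. −1: 8.
[1] 8 ≡ 2·4 (base 4). Lift 5: 10. −1: 9.
[2] 9 ≡ 5 + 4 (base 5). Lift 6: 10. −1: 9.
[3] 9 ≡ 6 + 3 (base 6). Lift 7: 10. −1: 9.
[4] 9 ≡ 7 + 2 (base 7). Lift 8: 10. −1: 9.
[5] 9 ≡ 8 + 1 (base 8). Lift 9: 10. −1: 9.
[6] 9 ≡ 9 (base 9). Lift 10: 10. −1: 9.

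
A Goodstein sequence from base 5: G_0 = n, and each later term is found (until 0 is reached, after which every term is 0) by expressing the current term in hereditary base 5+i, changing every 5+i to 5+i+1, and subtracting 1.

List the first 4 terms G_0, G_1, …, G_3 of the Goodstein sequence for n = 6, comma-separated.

[0] 6 ≡ 5 + 1 (base 5). Lift 6: 7. −1: 6.
[1] 6 ≡ 6 (base 6). Lift 7: 7. −1: 6.
[2] 6 ≡ 6 (base 7). Lift 8: 6. −1: 5.

6, 6, 6, 5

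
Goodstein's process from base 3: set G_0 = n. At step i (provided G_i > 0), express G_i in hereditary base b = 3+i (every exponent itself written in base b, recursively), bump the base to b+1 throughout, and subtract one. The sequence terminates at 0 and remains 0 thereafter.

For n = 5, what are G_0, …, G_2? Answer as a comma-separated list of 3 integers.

[0] 5 ≡ 3 + 2 (base 3). Lift 4: 6. −1: 5.
[1] 5 ≡ 4 + 1 (base 4). Lift 5: 6. −1: 5.

5, 5, 5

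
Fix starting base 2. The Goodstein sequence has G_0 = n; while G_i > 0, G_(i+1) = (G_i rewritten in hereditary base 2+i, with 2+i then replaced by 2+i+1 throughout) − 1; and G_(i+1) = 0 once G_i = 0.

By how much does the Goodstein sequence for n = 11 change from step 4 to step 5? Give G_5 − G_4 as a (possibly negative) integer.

i=0: 11 = 2^(2 + 1) + 2 + 1 (b=2); 2→3: 3^(3 + 1) + 3 + 1 = 85; 85−1 = 84
i=1: 84 = 3^(3 + 1) + 3 (b=3); 3→4: 4^(4 + 1) + 4 = 1028; 1028−1 = 1027
i=2: 1027 = 4^(4 + 1) + 3 (b=4); 4→5: 5^(5 + 1) + 3 = 15628; 15628−1 = 15627
i=3: 15627 = 5^(5 + 1) + 2 (b=5); 5→6: 6^(6 + 1) + 2 = 279938; 279938−1 = 279937
i=4: 279937 = 6^(6 + 1) + 1 (b=6); 6→7: 7^(7 + 1) + 1 = 5764802; 5764802−1 = 5764801

5484864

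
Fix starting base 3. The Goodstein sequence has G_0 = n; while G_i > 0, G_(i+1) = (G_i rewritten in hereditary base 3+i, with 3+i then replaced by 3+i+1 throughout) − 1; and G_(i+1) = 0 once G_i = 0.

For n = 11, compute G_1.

base 3: 11 = 3^2 + 2; at 4: 4^2 + 2 = 18; next = 17
base 4: 17 = 4^2 + 1; at 5: 5^2 + 1 = 26; next = 25

17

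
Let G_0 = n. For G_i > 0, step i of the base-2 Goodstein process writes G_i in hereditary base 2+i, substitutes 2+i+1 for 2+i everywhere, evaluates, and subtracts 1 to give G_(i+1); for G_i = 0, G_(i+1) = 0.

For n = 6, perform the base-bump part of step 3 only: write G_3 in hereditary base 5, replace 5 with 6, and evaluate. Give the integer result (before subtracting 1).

46656

i=0: 6 = 2^2 + 2 (b=2); 2→3: 3^3 + 3 = 30; 30−1 = 29
i=1: 29 = 3^3 + 2 (b=3); 3→4: 4^4 + 2 = 258; 258−1 = 257
i=2: 257 = 4^4 + 1 (b=4); 4→5: 5^5 + 1 = 3126; 3126−1 = 3125
i=3: 3125 = 5^5 (b=5); 5→6: 6^6 = 46656; 46656−1 = 46655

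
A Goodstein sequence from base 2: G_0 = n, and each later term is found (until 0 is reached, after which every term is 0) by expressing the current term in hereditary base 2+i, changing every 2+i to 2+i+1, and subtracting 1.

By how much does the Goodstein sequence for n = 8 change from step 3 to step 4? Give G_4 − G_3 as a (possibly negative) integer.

[0] 8 ≡ 2^(2 + 1) (base 2). Lift 3: 81. −1: 80.
[1] 80 ≡ 2·3^3 + 2·3^2 + 2·3 + 2 (base 3). Lift 4: 554. −1: 553.
[2] 553 ≡ 2·4^4 + 2·4^2 + 2·4 + 1 (base 4). Lift 5: 6311. −1: 6310.
[3] 6310 ≡ 2·5^5 + 2·5^2 + 2·5 (base 5). Lift 6: 93396. −1: 93395.

87085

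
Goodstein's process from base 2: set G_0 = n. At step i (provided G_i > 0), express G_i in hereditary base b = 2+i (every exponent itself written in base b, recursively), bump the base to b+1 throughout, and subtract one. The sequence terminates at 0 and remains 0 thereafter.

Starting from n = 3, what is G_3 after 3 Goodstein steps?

G_0 = 3. HB_2(3) = 2 + 1. Bump = 4. G_1 = 3.
G_1 = 3. HB_3(3) = 3. Bump = 4. G_2 = 3.
G_2 = 3. HB_4(3) = 3. Bump = 3. G_3 = 2.
G_3 = 2. HB_5(2) = 2. Bump = 2. G_4 = 1.

2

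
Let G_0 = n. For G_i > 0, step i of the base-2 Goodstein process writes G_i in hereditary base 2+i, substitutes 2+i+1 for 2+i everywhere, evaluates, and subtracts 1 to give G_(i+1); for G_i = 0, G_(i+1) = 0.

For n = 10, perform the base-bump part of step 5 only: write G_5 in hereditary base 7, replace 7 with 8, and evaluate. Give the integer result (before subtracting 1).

84073324

G_0=10  [base 2] 2^(2 + 1) + 2  →[2↦3]→  3^(3 + 1) + 3 = 84  −1 ⇒ G_1=83
G_1=83  [base 3] 3^(3 + 1) + 2  →[3↦4]→  4^(4 + 1) + 2 = 1026  −1 ⇒ G_2=1025
G_2=1025  [base 4] 4^(4 + 1) + 1  →[4↦5]→  5^(5 + 1) + 1 = 15626  −1 ⇒ G_3=15625
G_3=15625  [base 5] 5^(5 + 1)  →[5↦6]→  6^(6 + 1) = 279936  −1 ⇒ G_4=279935
G_4=279935  [base 6] 5·6^6 + 5·6^5 + 5·6^4 + 5·6^3 + 5·6^2 + 5·6 + 5  →[6↦7]→  5·7^7 + 5·7^5 + 5·7^4 + 5·7^3 + 5·7^2 + 5·7 + 5 = 4215755  −1 ⇒ G_5=4215754
G_5=4215754  [base 7] 5·7^7 + 5·7^5 + 5·7^4 + 5·7^3 + 5·7^2 + 5·7 + 4  →[7↦8]→  5·8^8 + 5·8^5 + 5·8^4 + 5·8^3 + 5·8^2 + 5·8 + 4 = 84073324  −1 ⇒ G_6=84073323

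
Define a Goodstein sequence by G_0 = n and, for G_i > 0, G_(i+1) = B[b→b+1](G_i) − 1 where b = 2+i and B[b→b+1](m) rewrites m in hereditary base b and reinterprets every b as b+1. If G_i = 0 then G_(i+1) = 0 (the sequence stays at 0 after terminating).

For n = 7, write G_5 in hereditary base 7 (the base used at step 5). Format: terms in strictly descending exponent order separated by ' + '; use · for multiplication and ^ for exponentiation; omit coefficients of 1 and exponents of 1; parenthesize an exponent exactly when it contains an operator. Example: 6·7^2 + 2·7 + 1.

7^7

(0) 7|_2 = 2^2 + 2 + 1 ↦ 3^3 + 3 + 1|_3 = 31 ⇒ 30
(1) 30|_3 = 3^3 + 3 ↦ 4^4 + 4|_4 = 260 ⇒ 259
(2) 259|_4 = 4^4 + 3 ↦ 5^5 + 3|_5 = 3128 ⇒ 3127
(3) 3127|_5 = 5^5 + 2 ↦ 6^6 + 2|_6 = 46658 ⇒ 46657
(4) 46657|_6 = 6^6 + 1 ↦ 7^7 + 1|_7 = 823544 ⇒ 823543
(5) 823543|_7 = 7^7 ↦ 8^8|_8 = 16777216 ⇒ 16777215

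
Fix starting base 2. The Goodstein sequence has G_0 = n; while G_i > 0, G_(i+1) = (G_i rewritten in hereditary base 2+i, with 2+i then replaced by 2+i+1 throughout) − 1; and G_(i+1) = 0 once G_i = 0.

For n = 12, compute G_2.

1065

12 —HB2→ 2^(2 + 1) + 2^2 —bump→ 3^(3 + 1) + 3^3 = 108 —(−1)→ 107
107 —HB3→ 3^(3 + 1) + 2·3^2 + 2·3 + 2 —bump→ 4^(4 + 1) + 2·4^2 + 2·4 + 2 = 1066 —(−1)→ 1065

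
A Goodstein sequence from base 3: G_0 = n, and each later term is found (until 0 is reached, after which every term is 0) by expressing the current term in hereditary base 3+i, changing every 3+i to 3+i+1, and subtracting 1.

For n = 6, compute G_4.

7

i=0: 6 = 2·3 (b=3); 3→4: 2·4 = 8; 8−1 = 7
i=1: 7 = 4 + 3 (b=4); 4→5: 5 + 3 = 8; 8−1 = 7
i=2: 7 = 5 + 2 (b=5); 5→6: 6 + 2 = 8; 8−1 = 7
i=3: 7 = 6 + 1 (b=6); 6→7: 7 + 1 = 8; 8−1 = 7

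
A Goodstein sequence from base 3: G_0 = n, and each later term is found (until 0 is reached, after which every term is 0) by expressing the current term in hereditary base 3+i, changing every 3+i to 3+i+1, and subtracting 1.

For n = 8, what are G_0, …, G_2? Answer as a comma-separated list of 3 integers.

8, 9, 10

step 0: 8 = 2·3 + 2; sub 4 for 3: 2·4 + 2; = 10; G_1 = 10−1 = 9
step 1: 9 = 2·4 + 1; sub 5 for 4: 2·5 + 1; = 11; G_2 = 11−1 = 10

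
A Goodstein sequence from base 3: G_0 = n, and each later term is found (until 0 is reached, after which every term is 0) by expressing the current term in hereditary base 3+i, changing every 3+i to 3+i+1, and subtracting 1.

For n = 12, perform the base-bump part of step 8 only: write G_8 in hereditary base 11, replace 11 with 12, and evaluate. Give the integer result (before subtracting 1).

i=0: 12 = 3^2 + 3 (b=3); 3→4: 4^2 + 4 = 20; 20−1 = 19
i=1: 19 = 4^2 + 3 (b=4); 4→5: 5^2 + 3 = 28; 28−1 = 27
i=2: 27 = 5^2 + 2 (b=5); 5→6: 6^2 + 2 = 38; 38−1 = 37
i=3: 37 = 6^2 + 1 (b=6); 6→7: 7^2 + 1 = 50; 50−1 = 49
i=4: 49 = 7^2 (b=7); 7→8: 8^2 = 64; 64−1 = 63
i=5: 63 = 7·8 + 7 (b=8); 8→9: 7·9 + 7 = 70; 70−1 = 69
i=6: 69 = 7·9 + 6 (b=9); 9→10: 7·10 + 6 = 76; 76−1 = 75
i=7: 75 = 7·10 + 5 (b=10); 10→11: 7·11 + 5 = 82; 82−1 = 81
i=8: 81 = 7·11 + 4 (b=11); 11→12: 7·12 + 4 = 88; 88−1 = 87

88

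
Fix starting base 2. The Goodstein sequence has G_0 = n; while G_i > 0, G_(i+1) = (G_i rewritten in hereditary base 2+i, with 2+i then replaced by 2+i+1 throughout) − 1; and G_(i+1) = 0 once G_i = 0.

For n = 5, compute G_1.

27

G_0=5  [base 2] 2^2 + 1  →[2↦3]→  3^3 + 1 = 28  −1 ⇒ G_1=27
G_1=27  [base 3] 3^3  →[3↦4]→  4^4 = 256  −1 ⇒ G_2=255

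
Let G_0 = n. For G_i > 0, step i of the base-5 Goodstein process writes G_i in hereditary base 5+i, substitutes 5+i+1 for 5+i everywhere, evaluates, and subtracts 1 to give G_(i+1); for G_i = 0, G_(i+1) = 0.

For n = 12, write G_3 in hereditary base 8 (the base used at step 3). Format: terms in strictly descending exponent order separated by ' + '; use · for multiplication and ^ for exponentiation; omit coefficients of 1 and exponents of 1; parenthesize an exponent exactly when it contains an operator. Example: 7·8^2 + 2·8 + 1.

(0) 12|_5 = 2·5 + 2 ↦ 2·6 + 2|_6 = 14 ⇒ 13
(1) 13|_6 = 2·6 + 1 ↦ 2·7 + 1|_7 = 15 ⇒ 14
(2) 14|_7 = 2·7 ↦ 2·8|_8 = 16 ⇒ 15
(3) 15|_8 = 8 + 7 ↦ 9 + 7|_9 = 16 ⇒ 15

8 + 7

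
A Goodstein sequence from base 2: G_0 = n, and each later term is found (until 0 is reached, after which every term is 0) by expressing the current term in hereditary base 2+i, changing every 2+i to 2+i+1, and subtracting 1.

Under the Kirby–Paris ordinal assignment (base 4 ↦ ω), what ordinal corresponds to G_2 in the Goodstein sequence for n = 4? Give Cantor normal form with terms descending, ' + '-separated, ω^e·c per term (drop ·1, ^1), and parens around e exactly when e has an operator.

base 2: 4 = 2^2; at 3: 3^3 = 27; next = 26
base 3: 26 = 2·3^2 + 2·3 + 2; at 4: 2·4^2 + 2·4 + 2 = 42; next = 41
base 4: 41 = 2·4^2 + 2·4 + 1; at 5: 2·5^2 + 2·5 + 1 = 61; next = 60

ω^2·2 + ω·2 + 1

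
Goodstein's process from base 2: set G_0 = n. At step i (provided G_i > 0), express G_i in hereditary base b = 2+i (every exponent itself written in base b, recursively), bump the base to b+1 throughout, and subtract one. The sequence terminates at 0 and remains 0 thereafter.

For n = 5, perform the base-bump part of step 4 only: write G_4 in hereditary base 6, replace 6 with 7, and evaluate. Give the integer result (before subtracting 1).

G_0=5  [base 2] 2^2 + 1  →[2↦3]→  3^3 + 1 = 28  −1 ⇒ G_1=27
G_1=27  [base 3] 3^3  →[3↦4]→  4^4 = 256  −1 ⇒ G_2=255
G_2=255  [base 4] 3·4^3 + 3·4^2 + 3·4 + 3  →[4↦5]→  3·5^3 + 3·5^2 + 3·5 + 3 = 468  −1 ⇒ G_3=467
G_3=467  [base 5] 3·5^3 + 3·5^2 + 3·5 + 2  →[5↦6]→  3·6^3 + 3·6^2 + 3·6 + 2 = 776  −1 ⇒ G_4=775
G_4=775  [base 6] 3·6^3 + 3·6^2 + 3·6 + 1  →[6↦7]→  3·7^3 + 3·7^2 + 3·7 + 1 = 1198  −1 ⇒ G_5=1197

1198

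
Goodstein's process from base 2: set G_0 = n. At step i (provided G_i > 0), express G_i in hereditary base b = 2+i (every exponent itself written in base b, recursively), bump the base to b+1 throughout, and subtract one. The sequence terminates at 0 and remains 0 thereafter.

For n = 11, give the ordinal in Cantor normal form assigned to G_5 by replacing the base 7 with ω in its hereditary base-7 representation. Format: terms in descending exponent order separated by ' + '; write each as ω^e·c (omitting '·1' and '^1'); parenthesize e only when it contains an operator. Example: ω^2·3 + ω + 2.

G_0=11  [base 2] 2^(2 + 1) + 2 + 1  →[2↦3]→  3^(3 + 1) + 3 + 1 = 85  −1 ⇒ G_1=84
G_1=84  [base 3] 3^(3 + 1) + 3  →[3↦4]→  4^(4 + 1) + 4 = 1028  −1 ⇒ G_2=1027
G_2=1027  [base 4] 4^(4 + 1) + 3  →[4↦5]→  5^(5 + 1) + 3 = 15628  −1 ⇒ G_3=15627
G_3=15627  [base 5] 5^(5 + 1) + 2  →[5↦6]→  6^(6 + 1) + 2 = 279938  −1 ⇒ G_4=279937
G_4=279937  [base 6] 6^(6 + 1) + 1  →[6↦7]→  7^(7 + 1) + 1 = 5764802  −1 ⇒ G_5=5764801
G_5=5764801  [base 7] 7^(7 + 1)  →[7↦8]→  8^(8 + 1) = 134217728  −1 ⇒ G_6=134217727

ω^(ω + 1)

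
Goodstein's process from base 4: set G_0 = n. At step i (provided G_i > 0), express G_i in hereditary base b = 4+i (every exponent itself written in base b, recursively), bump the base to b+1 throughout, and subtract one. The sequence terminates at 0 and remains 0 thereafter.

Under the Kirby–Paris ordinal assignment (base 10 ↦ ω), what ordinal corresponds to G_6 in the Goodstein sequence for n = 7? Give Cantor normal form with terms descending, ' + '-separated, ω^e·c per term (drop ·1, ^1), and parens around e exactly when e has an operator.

G_0=7  [base 4] 4 + 3  →[4↦5]→  5 + 3 = 8  −1 ⇒ G_1=7
G_1=7  [base 5] 5 + 2  →[5↦6]→  6 + 2 = 8  −1 ⇒ G_2=7
G_2=7  [base 6] 6 + 1  →[6↦7]→  7 + 1 = 8  −1 ⇒ G_3=7
G_3=7  [base 7] 7  →[7↦8]→  8 = 8  −1 ⇒ G_4=7
G_4=7  [base 8] 7  →[8↦9]→  7 = 7  −1 ⇒ G_5=6
G_5=6  [base 9] 6  →[9↦10]→  6 = 6  −1 ⇒ G_6=5
G_6=5  [base 10] 5  →[10↦11]→  5 = 5  −1 ⇒ G_7=4

5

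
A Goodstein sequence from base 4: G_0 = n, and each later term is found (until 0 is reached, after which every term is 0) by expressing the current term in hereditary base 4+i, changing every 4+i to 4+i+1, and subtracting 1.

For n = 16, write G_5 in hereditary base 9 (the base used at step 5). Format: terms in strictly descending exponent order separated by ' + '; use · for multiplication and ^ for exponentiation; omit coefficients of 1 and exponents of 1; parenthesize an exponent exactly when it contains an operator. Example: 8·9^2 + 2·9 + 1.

4·9

G_0=16  [base 4] 4^2  →[4↦5]→  5^2 = 25  −1 ⇒ G_1=24
G_1=24  [base 5] 4·5 + 4  →[5↦6]→  4·6 + 4 = 28  −1 ⇒ G_2=27
G_2=27  [base 6] 4·6 + 3  →[6↦7]→  4·7 + 3 = 31  −1 ⇒ G_3=30
G_3=30  [base 7] 4·7 + 2  →[7↦8]→  4·8 + 2 = 34  −1 ⇒ G_4=33
G_4=33  [base 8] 4·8 + 1  →[8↦9]→  4·9 + 1 = 37  −1 ⇒ G_5=36
G_5=36  [base 9] 4·9  →[9↦10]→  4·10 = 40  −1 ⇒ G_6=39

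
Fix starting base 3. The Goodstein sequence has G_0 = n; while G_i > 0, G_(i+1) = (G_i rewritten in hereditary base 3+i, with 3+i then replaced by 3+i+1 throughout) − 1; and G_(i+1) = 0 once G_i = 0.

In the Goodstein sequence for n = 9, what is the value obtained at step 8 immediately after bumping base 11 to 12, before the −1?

28

[0] 9 ≡ 3^2 (base 3). Lift 4: 16. −1: 15.
[1] 15 ≡ 3·4 + 3 (base 4). Lift 5: 18. −1: 17.
[2] 17 ≡ 3·5 + 2 (base 5). Lift 6: 20. −1: 19.
[3] 19 ≡ 3·6 + 1 (base 6). Lift 7: 22. −1: 21.
[4] 21 ≡ 3·7 (base 7). Lift 8: 24. −1: 23.
[5] 23 ≡ 2·8 + 7 (base 8). Lift 9: 25. −1: 24.
[6] 24 ≡ 2·9 + 6 (base 9). Lift 10: 26. −1: 25.
[7] 25 ≡ 2·10 + 5 (base 10). Lift 11: 27. −1: 26.
[8] 26 ≡ 2·11 + 4 (base 11). Lift 12: 28. −1: 27.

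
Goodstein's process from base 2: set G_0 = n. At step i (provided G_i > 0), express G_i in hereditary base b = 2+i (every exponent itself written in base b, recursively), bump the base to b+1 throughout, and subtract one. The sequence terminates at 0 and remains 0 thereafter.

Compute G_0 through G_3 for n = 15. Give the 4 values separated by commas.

base 2: 15 = 2^(2 + 1) + 2^2 + 2 + 1; at 3: 3^(3 + 1) + 3^3 + 3 + 1 = 112; next = 111
base 3: 111 = 3^(3 + 1) + 3^3 + 3; at 4: 4^(4 + 1) + 4^4 + 4 = 1284; next = 1283
base 4: 1283 = 4^(4 + 1) + 4^4 + 3; at 5: 5^(5 + 1) + 5^5 + 3 = 18753; next = 18752

15, 111, 1283, 18752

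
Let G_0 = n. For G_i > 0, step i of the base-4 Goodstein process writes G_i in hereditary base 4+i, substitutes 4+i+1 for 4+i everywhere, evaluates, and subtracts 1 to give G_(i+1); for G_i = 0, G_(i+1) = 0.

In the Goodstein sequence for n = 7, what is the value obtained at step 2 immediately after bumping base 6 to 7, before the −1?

G_0 = 7. HB_4(7) = 4 + 3. Bump = 8. G_1 = 7.
G_1 = 7. HB_5(7) = 5 + 2. Bump = 8. G_2 = 7.
G_2 = 7. HB_6(7) = 6 + 1. Bump = 8. G_3 = 7.

8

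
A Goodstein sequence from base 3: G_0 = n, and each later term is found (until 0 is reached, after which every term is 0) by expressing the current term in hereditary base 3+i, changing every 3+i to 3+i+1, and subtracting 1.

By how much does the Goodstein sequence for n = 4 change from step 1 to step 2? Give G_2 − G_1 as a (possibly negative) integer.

0

[0] 4 ≡ 3 + 1 (base 3). Lift 4: 5. −1: 4.
[1] 4 ≡ 4 (base 4). Lift 5: 5. −1: 4.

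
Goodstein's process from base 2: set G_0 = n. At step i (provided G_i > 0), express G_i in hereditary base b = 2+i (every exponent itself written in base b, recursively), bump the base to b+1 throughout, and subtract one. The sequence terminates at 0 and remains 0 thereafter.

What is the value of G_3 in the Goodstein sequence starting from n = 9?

9842

9 —HB2→ 2^(2 + 1) + 1 —bump→ 3^(3 + 1) + 1 = 82 —(−1)→ 81
81 —HB3→ 3^(3 + 1) —bump→ 4^(4 + 1) = 1024 —(−1)→ 1023
1023 —HB4→ 3·4^4 + 3·4^3 + 3·4^2 + 3·4 + 3 —bump→ 3·5^5 + 3·5^3 + 3·5^2 + 3·5 + 3 = 9843 —(−1)→ 9842
9842 —HB5→ 3·5^5 + 3·5^3 + 3·5^2 + 3·5 + 2 —bump→ 3·6^6 + 3·6^3 + 3·6^2 + 3·6 + 2 = 140744 —(−1)→ 140743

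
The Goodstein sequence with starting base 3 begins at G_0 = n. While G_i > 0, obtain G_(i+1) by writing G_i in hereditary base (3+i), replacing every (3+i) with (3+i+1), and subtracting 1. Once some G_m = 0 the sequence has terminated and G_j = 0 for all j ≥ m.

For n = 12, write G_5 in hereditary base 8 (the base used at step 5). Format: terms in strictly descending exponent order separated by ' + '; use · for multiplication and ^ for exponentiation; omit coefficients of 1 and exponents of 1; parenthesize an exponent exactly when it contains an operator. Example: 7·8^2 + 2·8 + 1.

7·8 + 7

(0) 12|_3 = 3^2 + 3 ↦ 4^2 + 4|_4 = 20 ⇒ 19
(1) 19|_4 = 4^2 + 3 ↦ 5^2 + 3|_5 = 28 ⇒ 27
(2) 27|_5 = 5^2 + 2 ↦ 6^2 + 2|_6 = 38 ⇒ 37
(3) 37|_6 = 6^2 + 1 ↦ 7^2 + 1|_7 = 50 ⇒ 49
(4) 49|_7 = 7^2 ↦ 8^2|_8 = 64 ⇒ 63
(5) 63|_8 = 7·8 + 7 ↦ 7·9 + 7|_9 = 70 ⇒ 69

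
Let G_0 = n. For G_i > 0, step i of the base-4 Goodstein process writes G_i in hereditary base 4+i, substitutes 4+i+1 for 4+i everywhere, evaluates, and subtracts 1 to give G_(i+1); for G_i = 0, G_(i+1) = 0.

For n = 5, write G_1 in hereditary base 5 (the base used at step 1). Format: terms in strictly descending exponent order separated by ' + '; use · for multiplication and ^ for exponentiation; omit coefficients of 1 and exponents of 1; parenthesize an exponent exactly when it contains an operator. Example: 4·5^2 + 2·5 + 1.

G_0 = 5. HB_4(5) = 4 + 1. Bump = 6. G_1 = 5.
G_1 = 5. HB_5(5) = 5. Bump = 6. G_2 = 5.

5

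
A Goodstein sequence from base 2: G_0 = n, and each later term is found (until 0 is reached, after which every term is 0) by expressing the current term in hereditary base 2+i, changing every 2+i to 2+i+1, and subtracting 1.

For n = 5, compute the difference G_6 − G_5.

554

G_0 = 5. HB_2(5) = 2^2 + 1. Bump = 28. G_1 = 27.
G_1 = 27. HB_3(27) = 3^3. Bump = 256. G_2 = 255.
G_2 = 255. HB_4(255) = 3·4^3 + 3·4^2 + 3·4 + 3. Bump = 468. G_3 = 467.
G_3 = 467. HB_5(467) = 3·5^3 + 3·5^2 + 3·5 + 2. Bump = 776. G_4 = 775.
G_4 = 775. HB_6(775) = 3·6^3 + 3·6^2 + 3·6 + 1. Bump = 1198. G_5 = 1197.
G_5 = 1197. HB_7(1197) = 3·7^3 + 3·7^2 + 3·7. Bump = 1752. G_6 = 1751.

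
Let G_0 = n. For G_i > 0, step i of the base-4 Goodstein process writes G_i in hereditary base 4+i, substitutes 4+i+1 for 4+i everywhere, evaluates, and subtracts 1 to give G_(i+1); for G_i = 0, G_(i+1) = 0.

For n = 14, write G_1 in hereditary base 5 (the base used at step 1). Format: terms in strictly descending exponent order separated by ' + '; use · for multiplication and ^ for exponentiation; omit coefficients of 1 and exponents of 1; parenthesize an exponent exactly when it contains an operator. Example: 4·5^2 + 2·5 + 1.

G_0 = 14. HB_4(14) = 3·4 + 2. Bump = 17. G_1 = 16.
G_1 = 16. HB_5(16) = 3·5 + 1. Bump = 19. G_2 = 18.

3·5 + 1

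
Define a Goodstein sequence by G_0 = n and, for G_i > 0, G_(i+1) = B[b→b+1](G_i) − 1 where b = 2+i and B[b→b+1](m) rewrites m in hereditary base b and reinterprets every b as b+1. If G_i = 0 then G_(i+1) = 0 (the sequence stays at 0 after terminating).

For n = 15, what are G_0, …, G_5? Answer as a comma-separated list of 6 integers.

i=0: 15 = 2^(2 + 1) + 2^2 + 2 + 1 (b=2); 2→3: 3^(3 + 1) + 3^3 + 3 + 1 = 112; 112−1 = 111
i=1: 111 = 3^(3 + 1) + 3^3 + 3 (b=3); 3→4: 4^(4 + 1) + 4^4 + 4 = 1284; 1284−1 = 1283
i=2: 1283 = 4^(4 + 1) + 4^4 + 3 (b=4); 4→5: 5^(5 + 1) + 5^5 + 3 = 18753; 18753−1 = 18752
i=3: 18752 = 5^(5 + 1) + 5^5 + 2 (b=5); 5→6: 6^(6 + 1) + 6^6 + 2 = 326594; 326594−1 = 326593
i=4: 326593 = 6^(6 + 1) + 6^6 + 1 (b=6); 6→7: 7^(7 + 1) + 7^7 + 1 = 6588345; 6588345−1 = 6588344

15, 111, 1283, 18752, 326593, 6588344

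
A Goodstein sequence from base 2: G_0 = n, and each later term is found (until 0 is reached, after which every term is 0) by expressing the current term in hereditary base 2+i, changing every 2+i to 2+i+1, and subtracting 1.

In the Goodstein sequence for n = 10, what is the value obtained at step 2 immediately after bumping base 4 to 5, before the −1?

step 0: 10 = 2^(2 + 1) + 2; sub 3 for 2: 3^(3 + 1) + 3; = 84; G_1 = 84−1 = 83
step 1: 83 = 3^(3 + 1) + 2; sub 4 for 3: 4^(4 + 1) + 2; = 1026; G_2 = 1026−1 = 1025
step 2: 1025 = 4^(4 + 1) + 1; sub 5 for 4: 5^(5 + 1) + 1; = 15626; G_3 = 15626−1 = 15625

15626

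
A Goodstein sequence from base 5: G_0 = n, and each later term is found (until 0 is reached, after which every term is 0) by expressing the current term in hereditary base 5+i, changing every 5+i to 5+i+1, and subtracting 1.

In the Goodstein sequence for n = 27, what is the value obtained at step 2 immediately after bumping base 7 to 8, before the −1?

64

step 0: 27 = 5^2 + 2; sub 6 for 5: 6^2 + 2; = 38; G_1 = 38−1 = 37
step 1: 37 = 6^2 + 1; sub 7 for 6: 7^2 + 1; = 50; G_2 = 50−1 = 49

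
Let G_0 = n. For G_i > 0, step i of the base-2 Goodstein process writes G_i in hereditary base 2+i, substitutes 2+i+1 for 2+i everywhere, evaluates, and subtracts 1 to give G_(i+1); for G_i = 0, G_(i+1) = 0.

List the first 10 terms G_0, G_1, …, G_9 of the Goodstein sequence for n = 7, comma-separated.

7, 30, 259, 3127, 46657, 823543, 16777215, 37665879, 77777775, 150051213

i=0: 7 = 2^2 + 2 + 1 (b=2); 2→3: 3^3 + 3 + 1 = 31; 31−1 = 30
i=1: 30 = 3^3 + 3 (b=3); 3→4: 4^4 + 4 = 260; 260−1 = 259
i=2: 259 = 4^4 + 3 (b=4); 4→5: 5^5 + 3 = 3128; 3128−1 = 3127
i=3: 3127 = 5^5 + 2 (b=5); 5→6: 6^6 + 2 = 46658; 46658−1 = 46657
i=4: 46657 = 6^6 + 1 (b=6); 6→7: 7^7 + 1 = 823544; 823544−1 = 823543
i=5: 823543 = 7^7 (b=7); 7→8: 8^8 = 16777216; 16777216−1 = 16777215
i=6: 16777215 = 7·8^7 + 7·8^6 + 7·8^5 + 7·8^4 + 7·8^3 + 7·8^2 + 7·8 + 7 (b=8); 8→9: 7·9^7 + 7·9^6 + 7·9^5 + 7·9^4 + 7·9^3 + 7·9^2 + 7·9 + 7 = 37665880; 37665880−1 = 37665879
i=7: 37665879 = 7·9^7 + 7·9^6 + 7·9^5 + 7·9^4 + 7·9^3 + 7·9^2 + 7·9 + 6 (b=9); 9→10: 7·10^7 + 7·10^6 + 7·10^5 + 7·10^4 + 7·10^3 + 7·10^2 + 7·10 + 6 = 77777776; 77777776−1 = 77777775
i=8: 77777775 = 7·10^7 + 7·10^6 + 7·10^5 + 7·10^4 + 7·10^3 + 7·10^2 + 7·10 + 5 (b=10); 10→11: 7·11^7 + 7·11^6 + 7·11^5 + 7·11^4 + 7·11^3 + 7·11^2 + 7·11 + 5 = 150051214; 150051214−1 = 150051213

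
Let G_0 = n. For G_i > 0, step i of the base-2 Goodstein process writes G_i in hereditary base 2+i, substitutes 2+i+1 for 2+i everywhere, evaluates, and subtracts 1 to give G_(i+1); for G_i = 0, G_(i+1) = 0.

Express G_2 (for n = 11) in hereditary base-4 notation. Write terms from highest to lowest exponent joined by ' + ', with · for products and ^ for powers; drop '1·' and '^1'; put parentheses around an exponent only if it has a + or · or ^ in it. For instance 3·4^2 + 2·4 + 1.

4^(4 + 1) + 3

[0] 11 ≡ 2^(2 + 1) + 2 + 1 (base 2). Lift 3: 85. −1: 84.
[1] 84 ≡ 3^(3 + 1) + 3 (base 3). Lift 4: 1028. −1: 1027.
[2] 1027 ≡ 4^(4 + 1) + 3 (base 4). Lift 5: 15628. −1: 15627.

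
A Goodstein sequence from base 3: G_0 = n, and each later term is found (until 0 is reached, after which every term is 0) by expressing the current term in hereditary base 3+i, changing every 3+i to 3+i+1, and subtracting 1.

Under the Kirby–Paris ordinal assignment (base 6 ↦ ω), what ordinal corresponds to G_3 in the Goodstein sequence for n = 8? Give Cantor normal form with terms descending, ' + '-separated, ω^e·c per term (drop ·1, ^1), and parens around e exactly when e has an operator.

ω + 5

i=0: 8 = 2·3 + 2 (b=3); 3→4: 2·4 + 2 = 10; 10−1 = 9
i=1: 9 = 2·4 + 1 (b=4); 4→5: 2·5 + 1 = 11; 11−1 = 10
i=2: 10 = 2·5 (b=5); 5→6: 2·6 = 12; 12−1 = 11
i=3: 11 = 6 + 5 (b=6); 6→7: 7 + 5 = 12; 12−1 = 11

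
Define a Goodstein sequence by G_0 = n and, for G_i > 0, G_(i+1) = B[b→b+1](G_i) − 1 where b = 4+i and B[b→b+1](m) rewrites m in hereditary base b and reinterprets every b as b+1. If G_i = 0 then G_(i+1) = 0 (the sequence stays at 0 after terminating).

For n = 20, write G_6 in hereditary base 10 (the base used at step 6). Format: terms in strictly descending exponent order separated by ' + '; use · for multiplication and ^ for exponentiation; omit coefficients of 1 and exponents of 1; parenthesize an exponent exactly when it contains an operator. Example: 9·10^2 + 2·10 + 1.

[0] 20 ≡ 4^2 + 4 (base 4). Lift 5: 30. −1: 29.
[1] 29 ≡ 5^2 + 4 (base 5). Lift 6: 40. −1: 39.
[2] 39 ≡ 6^2 + 3 (base 6). Lift 7: 52. −1: 51.
[3] 51 ≡ 7^2 + 2 (base 7). Lift 8: 66. −1: 65.
[4] 65 ≡ 8^2 + 1 (base 8). Lift 9: 82. −1: 81.
[5] 81 ≡ 9^2 (base 9). Lift 10: 100. −1: 99.
[6] 99 ≡ 9·10 + 9 (base 10). Lift 11: 108. −1: 107.

9·10 + 9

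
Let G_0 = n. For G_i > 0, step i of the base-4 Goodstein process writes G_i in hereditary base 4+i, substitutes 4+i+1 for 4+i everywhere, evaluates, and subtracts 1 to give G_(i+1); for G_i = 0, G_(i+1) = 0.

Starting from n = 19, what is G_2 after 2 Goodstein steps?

37

step 0: 19 = 4^2 + 3; sub 5 for 4: 5^2 + 3; = 28; G_1 = 28−1 = 27
step 1: 27 = 5^2 + 2; sub 6 for 5: 6^2 + 2; = 38; G_2 = 38−1 = 37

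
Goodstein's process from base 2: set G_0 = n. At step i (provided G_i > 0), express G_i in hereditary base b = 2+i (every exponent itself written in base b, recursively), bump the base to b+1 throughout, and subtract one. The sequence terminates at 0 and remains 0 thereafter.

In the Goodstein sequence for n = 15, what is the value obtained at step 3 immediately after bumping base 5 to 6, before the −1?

326594

15 —HB2→ 2^(2 + 1) + 2^2 + 2 + 1 —bump→ 3^(3 + 1) + 3^3 + 3 + 1 = 112 —(−1)→ 111
111 —HB3→ 3^(3 + 1) + 3^3 + 3 —bump→ 4^(4 + 1) + 4^4 + 4 = 1284 —(−1)→ 1283
1283 —HB4→ 4^(4 + 1) + 4^4 + 3 —bump→ 5^(5 + 1) + 5^5 + 3 = 18753 —(−1)→ 18752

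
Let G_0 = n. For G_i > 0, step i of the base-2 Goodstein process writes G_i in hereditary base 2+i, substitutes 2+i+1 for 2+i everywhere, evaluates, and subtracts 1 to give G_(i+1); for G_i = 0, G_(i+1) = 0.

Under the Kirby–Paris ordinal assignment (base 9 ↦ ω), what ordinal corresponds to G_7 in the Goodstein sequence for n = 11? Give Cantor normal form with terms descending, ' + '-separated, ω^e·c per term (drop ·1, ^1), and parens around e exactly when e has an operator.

[0] 11 ≡ 2^(2 + 1) + 2 + 1 (base 2). Lift 3: 85. −1: 84.
[1] 84 ≡ 3^(3 + 1) + 3 (base 3). Lift 4: 1028. −1: 1027.
[2] 1027 ≡ 4^(4 + 1) + 3 (base 4). Lift 5: 15628. −1: 15627.
[3] 15627 ≡ 5^(5 + 1) + 2 (base 5). Lift 6: 279938. −1: 279937.
[4] 279937 ≡ 6^(6 + 1) + 1 (base 6). Lift 7: 5764802. −1: 5764801.
[5] 5764801 ≡ 7^(7 + 1) (base 7). Lift 8: 134217728. −1: 134217727.
[6] 134217727 ≡ 7·8^8 + 7·8^7 + 7·8^6 + 7·8^5 + 7·8^4 + 7·8^3 + 7·8^2 + 7·8 + 7 (base 8). Lift 9: 2749609303. −1: 2749609302.
[7] 2749609302 ≡ 7·9^9 + 7·9^7 + 7·9^6 + 7·9^5 + 7·9^4 + 7·9^3 + 7·9^2 + 7·9 + 6 (base 9). Lift 10: 70077777776. −1: 70077777775.

ω^ω·7 + ω^7·7 + ω^6·7 + ω^5·7 + ω^4·7 + ω^3·7 + ω^2·7 + ω·7 + 6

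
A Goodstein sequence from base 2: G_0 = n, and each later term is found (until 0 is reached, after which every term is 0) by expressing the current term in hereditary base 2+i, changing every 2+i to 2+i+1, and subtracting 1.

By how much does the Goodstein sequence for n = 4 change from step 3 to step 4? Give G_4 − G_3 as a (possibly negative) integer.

[0] 4 ≡ 2^2 (base 2). Lift 3: 27. −1: 26.
[1] 26 ≡ 2·3^2 + 2·3 + 2 (base 3). Lift 4: 42. −1: 41.
[2] 41 ≡ 2·4^2 + 2·4 + 1 (base 4). Lift 5: 61. −1: 60.
[3] 60 ≡ 2·5^2 + 2·5 (base 5). Lift 6: 84. −1: 83.

23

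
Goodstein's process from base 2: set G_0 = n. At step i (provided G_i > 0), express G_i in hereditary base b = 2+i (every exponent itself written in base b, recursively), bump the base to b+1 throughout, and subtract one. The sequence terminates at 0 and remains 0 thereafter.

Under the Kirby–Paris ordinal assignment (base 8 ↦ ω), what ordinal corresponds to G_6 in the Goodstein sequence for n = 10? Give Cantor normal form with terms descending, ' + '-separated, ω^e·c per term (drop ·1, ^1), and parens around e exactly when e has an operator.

ω^ω·5 + ω^5·5 + ω^4·5 + ω^3·5 + ω^2·5 + ω·5 + 3

G_0=10  [base 2] 2^(2 + 1) + 2  →[2↦3]→  3^(3 + 1) + 3 = 84  −1 ⇒ G_1=83
G_1=83  [base 3] 3^(3 + 1) + 2  →[3↦4]→  4^(4 + 1) + 2 = 1026  −1 ⇒ G_2=1025
G_2=1025  [base 4] 4^(4 + 1) + 1  →[4↦5]→  5^(5 + 1) + 1 = 15626  −1 ⇒ G_3=15625
G_3=15625  [base 5] 5^(5 + 1)  →[5↦6]→  6^(6 + 1) = 279936  −1 ⇒ G_4=279935
G_4=279935  [base 6] 5·6^6 + 5·6^5 + 5·6^4 + 5·6^3 + 5·6^2 + 5·6 + 5  →[6↦7]→  5·7^7 + 5·7^5 + 5·7^4 + 5·7^3 + 5·7^2 + 5·7 + 5 = 4215755  −1 ⇒ G_5=4215754
G_5=4215754  [base 7] 5·7^7 + 5·7^5 + 5·7^4 + 5·7^3 + 5·7^2 + 5·7 + 4  →[7↦8]→  5·8^8 + 5·8^5 + 5·8^4 + 5·8^3 + 5·8^2 + 5·8 + 4 = 84073324  −1 ⇒ G_6=84073323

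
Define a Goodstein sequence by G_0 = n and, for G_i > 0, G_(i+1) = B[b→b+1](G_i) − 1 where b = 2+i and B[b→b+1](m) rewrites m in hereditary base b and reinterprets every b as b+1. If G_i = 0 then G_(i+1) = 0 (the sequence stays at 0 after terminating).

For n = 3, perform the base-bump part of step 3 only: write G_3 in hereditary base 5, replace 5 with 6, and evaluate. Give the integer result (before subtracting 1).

[0] 3 ≡ 2 + 1 (base 2). Lift 3: 4. −1: 3.
[1] 3 ≡ 3 (base 3). Lift 4: 4. −1: 3.
[2] 3 ≡ 3 (base 4). Lift 5: 3. −1: 2.
[3] 2 ≡ 2 (base 5). Lift 6: 2. −1: 1.

2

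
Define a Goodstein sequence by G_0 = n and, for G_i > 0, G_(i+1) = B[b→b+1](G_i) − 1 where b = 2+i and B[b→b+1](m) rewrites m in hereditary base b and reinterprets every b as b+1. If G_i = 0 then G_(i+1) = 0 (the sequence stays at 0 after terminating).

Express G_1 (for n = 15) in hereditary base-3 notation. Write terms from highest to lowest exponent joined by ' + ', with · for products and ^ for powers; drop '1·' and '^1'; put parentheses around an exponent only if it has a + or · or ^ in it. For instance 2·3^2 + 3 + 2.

[0] 15 ≡ 2^(2 + 1) + 2^2 + 2 + 1 (base 2). Lift 3: 112. −1: 111.
[1] 111 ≡ 3^(3 + 1) + 3^3 + 3 (base 3). Lift 4: 1284. −1: 1283.

3^(3 + 1) + 3^3 + 3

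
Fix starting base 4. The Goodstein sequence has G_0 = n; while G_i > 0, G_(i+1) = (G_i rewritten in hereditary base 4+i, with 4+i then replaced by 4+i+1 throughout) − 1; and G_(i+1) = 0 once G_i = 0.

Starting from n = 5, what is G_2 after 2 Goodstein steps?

[0] 5 ≡ 4 + 1 (base 4). Lift 5: 6. −1: 5.
[1] 5 ≡ 5 (base 5). Lift 6: 6. −1: 5.
[2] 5 ≡ 5 (base 6). Lift 7: 5. −1: 4.

5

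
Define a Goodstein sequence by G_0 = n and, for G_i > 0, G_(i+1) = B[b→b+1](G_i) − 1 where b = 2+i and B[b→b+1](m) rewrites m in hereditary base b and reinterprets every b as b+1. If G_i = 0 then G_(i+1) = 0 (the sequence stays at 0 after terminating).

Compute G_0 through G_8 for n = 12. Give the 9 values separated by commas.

[0] 12 ≡ 2^(2 + 1) + 2^2 (base 2). Lift 3: 108. −1: 107.
[1] 107 ≡ 3^(3 + 1) + 2·3^2 + 2·3 + 2 (base 3). Lift 4: 1066. −1: 1065.
[2] 1065 ≡ 4^(4 + 1) + 2·4^2 + 2·4 + 1 (base 4). Lift 5: 15686. −1: 15685.
[3] 15685 ≡ 5^(5 + 1) + 2·5^2 + 2·5 (base 5). Lift 6: 280020. −1: 280019.
[4] 280019 ≡ 6^(6 + 1) + 2·6^2 + 6 + 5 (base 6). Lift 7: 5764911. −1: 5764910.
[5] 5764910 ≡ 7^(7 + 1) + 2·7^2 + 7 + 4 (base 7). Lift 8: 134217868. −1: 134217867.
[6] 134217867 ≡ 8^(8 + 1) + 2·8^2 + 8 + 3 (base 8). Lift 9: 3486784575. −1: 3486784574.
[7] 3486784574 ≡ 9^(9 + 1) + 2·9^2 + 9 + 2 (base 9). Lift 10: 100000000212. −1: 100000000211.

12, 107, 1065, 15685, 280019, 5764910, 134217867, 3486784574, 100000000211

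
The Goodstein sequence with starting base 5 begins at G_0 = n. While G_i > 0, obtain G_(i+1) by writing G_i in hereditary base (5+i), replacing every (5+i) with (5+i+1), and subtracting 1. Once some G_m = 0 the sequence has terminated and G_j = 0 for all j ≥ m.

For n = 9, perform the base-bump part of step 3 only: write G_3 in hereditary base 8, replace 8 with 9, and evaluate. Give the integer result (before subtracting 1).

(0) 9|_5 = 5 + 4 ↦ 6 + 4|_6 = 10 ⇒ 9
(1) 9|_6 = 6 + 3 ↦ 7 + 3|_7 = 10 ⇒ 9
(2) 9|_7 = 7 + 2 ↦ 8 + 2|_8 = 10 ⇒ 9
(3) 9|_8 = 8 + 1 ↦ 9 + 1|_9 = 10 ⇒ 9

10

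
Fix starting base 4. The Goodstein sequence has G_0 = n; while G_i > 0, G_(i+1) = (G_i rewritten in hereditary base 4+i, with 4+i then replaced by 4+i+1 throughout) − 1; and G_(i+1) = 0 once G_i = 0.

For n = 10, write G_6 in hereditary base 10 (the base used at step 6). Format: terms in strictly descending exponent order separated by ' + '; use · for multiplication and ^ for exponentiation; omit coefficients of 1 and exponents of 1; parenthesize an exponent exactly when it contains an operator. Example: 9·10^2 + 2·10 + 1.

G_0=10  [base 4] 2·4 + 2  →[4↦5]→  2·5 + 2 = 12  −1 ⇒ G_1=11
G_1=11  [base 5] 2·5 + 1  →[5↦6]→  2·6 + 1 = 13  −1 ⇒ G_2=12
G_2=12  [base 6] 2·6  →[6↦7]→  2·7 = 14  −1 ⇒ G_3=13
G_3=13  [base 7] 7 + 6  →[7↦8]→  8 + 6 = 14  −1 ⇒ G_4=13
G_4=13  [base 8] 8 + 5  →[8↦9]→  9 + 5 = 14  −1 ⇒ G_5=13
G_5=13  [base 9] 9 + 4  →[9↦10]→  10 + 4 = 14  −1 ⇒ G_6=13
G_6=13  [base 10] 10 + 3  →[10↦11]→  11 + 3 = 14  −1 ⇒ G_7=13

10 + 3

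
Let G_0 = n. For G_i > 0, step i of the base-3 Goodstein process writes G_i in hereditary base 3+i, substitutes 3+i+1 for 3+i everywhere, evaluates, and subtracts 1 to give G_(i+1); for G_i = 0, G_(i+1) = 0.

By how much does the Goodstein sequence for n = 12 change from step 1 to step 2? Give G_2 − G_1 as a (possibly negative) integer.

8

12 —HB3→ 3^2 + 3 —bump→ 4^2 + 4 = 20 —(−1)→ 19
19 —HB4→ 4^2 + 3 —bump→ 5^2 + 3 = 28 —(−1)→ 27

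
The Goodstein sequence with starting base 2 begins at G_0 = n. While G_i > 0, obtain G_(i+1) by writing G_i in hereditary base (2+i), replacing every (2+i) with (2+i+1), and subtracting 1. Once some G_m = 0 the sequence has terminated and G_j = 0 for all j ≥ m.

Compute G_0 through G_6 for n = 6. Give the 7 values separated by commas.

G_0 = 6. HB_2(6) = 2^2 + 2. Bump = 30. G_1 = 29.
G_1 = 29. HB_3(29) = 3^3 + 2. Bump = 258. G_2 = 257.
G_2 = 257. HB_4(257) = 4^4 + 1. Bump = 3126. G_3 = 3125.
G_3 = 3125. HB_5(3125) = 5^5. Bump = 46656. G_4 = 46655.
G_4 = 46655. HB_6(46655) = 5·6^5 + 5·6^4 + 5·6^3 + 5·6^2 + 5·6 + 5. Bump = 98040. G_5 = 98039.
G_5 = 98039. HB_7(98039) = 5·7^5 + 5·7^4 + 5·7^3 + 5·7^2 + 5·7 + 4. Bump = 187244. G_6 = 187243.

6, 29, 257, 3125, 46655, 98039, 187243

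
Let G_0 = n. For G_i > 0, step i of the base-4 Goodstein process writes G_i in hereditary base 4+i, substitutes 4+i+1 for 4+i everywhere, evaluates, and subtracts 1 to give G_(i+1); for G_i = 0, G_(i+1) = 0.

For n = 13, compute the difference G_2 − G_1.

G_0 = 13. HB_4(13) = 3·4 + 1. Bump = 16. G_1 = 15.
G_1 = 15. HB_5(15) = 3·5. Bump = 18. G_2 = 17.

2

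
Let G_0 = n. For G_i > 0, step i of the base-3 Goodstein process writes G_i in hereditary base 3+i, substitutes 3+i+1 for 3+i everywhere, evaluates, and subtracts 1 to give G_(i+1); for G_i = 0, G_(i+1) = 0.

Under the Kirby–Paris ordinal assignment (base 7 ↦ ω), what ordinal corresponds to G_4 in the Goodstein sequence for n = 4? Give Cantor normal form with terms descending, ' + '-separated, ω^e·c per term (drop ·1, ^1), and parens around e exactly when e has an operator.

(0) 4|_3 = 3 + 1 ↦ 4 + 1|_4 = 5 ⇒ 4
(1) 4|_4 = 4 ↦ 5|_5 = 5 ⇒ 4
(2) 4|_5 = 4 ↦ 4|_6 = 4 ⇒ 3
(3) 3|_6 = 3 ↦ 3|_7 = 3 ⇒ 2
(4) 2|_7 = 2 ↦ 2|_8 = 2 ⇒ 1

2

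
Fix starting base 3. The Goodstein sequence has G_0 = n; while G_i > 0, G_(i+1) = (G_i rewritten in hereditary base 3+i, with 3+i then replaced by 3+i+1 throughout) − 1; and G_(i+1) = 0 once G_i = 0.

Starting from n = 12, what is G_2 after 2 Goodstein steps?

i=0: 12 = 3^2 + 3 (b=3); 3→4: 4^2 + 4 = 20; 20−1 = 19
i=1: 19 = 4^2 + 3 (b=4); 4→5: 5^2 + 3 = 28; 28−1 = 27
i=2: 27 = 5^2 + 2 (b=5); 5→6: 6^2 + 2 = 38; 38−1 = 37

27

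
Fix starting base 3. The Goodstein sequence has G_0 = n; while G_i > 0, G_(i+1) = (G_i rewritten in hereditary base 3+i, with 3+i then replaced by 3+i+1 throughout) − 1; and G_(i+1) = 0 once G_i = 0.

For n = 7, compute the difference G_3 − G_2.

0

(0) 7|_3 = 2·3 + 1 ↦ 2·4 + 1|_4 = 9 ⇒ 8
(1) 8|_4 = 2·4 ↦ 2·5|_5 = 10 ⇒ 9
(2) 9|_5 = 5 + 4 ↦ 6 + 4|_6 = 10 ⇒ 9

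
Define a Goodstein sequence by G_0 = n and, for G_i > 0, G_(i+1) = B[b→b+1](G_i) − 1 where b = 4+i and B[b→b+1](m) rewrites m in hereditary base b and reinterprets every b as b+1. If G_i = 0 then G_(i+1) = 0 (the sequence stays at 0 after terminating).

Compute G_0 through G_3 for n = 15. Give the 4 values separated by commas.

[0] 15 ≡ 3·4 + 3 (base 4). Lift 5: 18. −1: 17.
[1] 17 ≡ 3·5 + 2 (base 5). Lift 6: 20. −1: 19.
[2] 19 ≡ 3·6 + 1 (base 6). Lift 7: 22. −1: 21.

15, 17, 19, 21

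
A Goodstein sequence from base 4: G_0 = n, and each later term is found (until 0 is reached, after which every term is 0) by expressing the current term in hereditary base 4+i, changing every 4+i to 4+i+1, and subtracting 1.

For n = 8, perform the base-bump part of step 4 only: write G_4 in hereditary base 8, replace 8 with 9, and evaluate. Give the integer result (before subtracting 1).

G_0=8  [base 4] 2·4  →[4↦5]→  2·5 = 10  −1 ⇒ G_1=9
G_1=9  [base 5] 5 + 4  →[5↦6]→  6 + 4 = 10  −1 ⇒ G_2=9
G_2=9  [base 6] 6 + 3  →[6↦7]→  7 + 3 = 10  −1 ⇒ G_3=9
G_3=9  [base 7] 7 + 2  →[7↦8]→  8 + 2 = 10  −1 ⇒ G_4=9
G_4=9  [base 8] 8 + 1  →[8↦9]→  9 + 1 = 10  −1 ⇒ G_5=9

10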